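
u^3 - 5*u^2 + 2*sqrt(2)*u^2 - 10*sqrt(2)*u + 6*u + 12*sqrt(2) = (u - 3)*(u - 2)*(u + 2*sqrt(2))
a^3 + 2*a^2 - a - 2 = (a - 1)*(a + 1)*(a + 2)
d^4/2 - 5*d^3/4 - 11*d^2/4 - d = d*(d/2 + 1/2)*(d - 4)*(d + 1/2)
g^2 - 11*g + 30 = (g - 6)*(g - 5)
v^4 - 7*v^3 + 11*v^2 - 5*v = v*(v - 5)*(v - 1)^2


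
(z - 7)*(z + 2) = z^2 - 5*z - 14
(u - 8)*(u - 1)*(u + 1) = u^3 - 8*u^2 - u + 8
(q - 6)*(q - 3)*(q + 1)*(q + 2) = q^4 - 6*q^3 - 7*q^2 + 36*q + 36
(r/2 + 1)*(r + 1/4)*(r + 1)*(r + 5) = r^4/2 + 33*r^3/8 + 19*r^2/2 + 57*r/8 + 5/4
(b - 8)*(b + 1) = b^2 - 7*b - 8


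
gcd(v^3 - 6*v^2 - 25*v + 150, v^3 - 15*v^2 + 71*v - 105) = v - 5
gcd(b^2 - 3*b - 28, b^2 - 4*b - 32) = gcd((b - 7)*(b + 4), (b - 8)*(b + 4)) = b + 4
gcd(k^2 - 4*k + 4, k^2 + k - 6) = k - 2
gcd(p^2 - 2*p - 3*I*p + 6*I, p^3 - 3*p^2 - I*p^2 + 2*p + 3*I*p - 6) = 1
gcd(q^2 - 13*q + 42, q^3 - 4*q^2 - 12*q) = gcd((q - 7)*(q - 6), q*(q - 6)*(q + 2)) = q - 6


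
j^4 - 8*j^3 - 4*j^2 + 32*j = j*(j - 8)*(j - 2)*(j + 2)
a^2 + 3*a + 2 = (a + 1)*(a + 2)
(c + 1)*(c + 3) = c^2 + 4*c + 3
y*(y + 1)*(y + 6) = y^3 + 7*y^2 + 6*y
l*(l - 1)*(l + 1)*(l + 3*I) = l^4 + 3*I*l^3 - l^2 - 3*I*l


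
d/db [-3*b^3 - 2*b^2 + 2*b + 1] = -9*b^2 - 4*b + 2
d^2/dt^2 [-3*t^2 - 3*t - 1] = -6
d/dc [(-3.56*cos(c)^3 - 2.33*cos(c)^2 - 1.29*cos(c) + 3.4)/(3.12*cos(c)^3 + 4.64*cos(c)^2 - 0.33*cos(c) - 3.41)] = (7.105427357601e-15*cos(c)^5 + 9.2488*cos(c)^4 - 10.3992*cos(c)^3 - 11.3493*cos(c)^2 + 15.6614*cos(c) - 5.5209)*sin(c)/(9.7344*cos(c)^6 + 28.9536*cos(c)^5 + 19.4704*cos(c)^4 - 24.3408*cos(c)^3 - 31.5359*cos(c)^2 + 2.2506*cos(c) + 11.6281)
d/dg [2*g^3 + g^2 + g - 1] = 6*g^2 + 2*g + 1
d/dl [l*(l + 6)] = 2*l + 6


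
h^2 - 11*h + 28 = (h - 7)*(h - 4)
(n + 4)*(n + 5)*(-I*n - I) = -I*n^3 - 10*I*n^2 - 29*I*n - 20*I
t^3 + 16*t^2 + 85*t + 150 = (t + 5)^2*(t + 6)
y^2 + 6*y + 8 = (y + 2)*(y + 4)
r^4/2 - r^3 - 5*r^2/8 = r^2*(r/2 + 1/4)*(r - 5/2)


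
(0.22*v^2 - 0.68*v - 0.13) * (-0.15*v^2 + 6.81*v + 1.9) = -0.033*v^4 + 1.6002*v^3 - 4.1933*v^2 - 2.1773*v - 0.247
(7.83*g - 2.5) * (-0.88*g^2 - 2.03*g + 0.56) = -6.8904*g^3 - 13.6949*g^2 + 9.4598*g - 1.4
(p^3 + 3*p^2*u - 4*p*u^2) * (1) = p^3 + 3*p^2*u - 4*p*u^2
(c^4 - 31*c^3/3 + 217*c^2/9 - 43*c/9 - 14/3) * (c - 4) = c^5 - 43*c^4/3 + 589*c^3/9 - 911*c^2/9 + 130*c/9 + 56/3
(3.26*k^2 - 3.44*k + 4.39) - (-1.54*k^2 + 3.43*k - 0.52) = 4.8*k^2 - 6.87*k + 4.91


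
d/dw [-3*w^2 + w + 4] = 1 - 6*w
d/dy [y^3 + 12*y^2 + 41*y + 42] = 3*y^2 + 24*y + 41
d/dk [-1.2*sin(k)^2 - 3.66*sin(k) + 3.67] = -(2.4*sin(k) + 3.66)*cos(k)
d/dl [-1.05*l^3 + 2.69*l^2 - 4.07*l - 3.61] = -3.15*l^2 + 5.38*l - 4.07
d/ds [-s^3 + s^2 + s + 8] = -3*s^2 + 2*s + 1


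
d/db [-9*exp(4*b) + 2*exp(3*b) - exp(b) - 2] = -36*exp(4*b) + 6*exp(3*b) - exp(b)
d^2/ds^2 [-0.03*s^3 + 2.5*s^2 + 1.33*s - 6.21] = 5.0 - 0.18*s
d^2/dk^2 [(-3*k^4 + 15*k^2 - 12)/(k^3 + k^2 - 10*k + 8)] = -36/(k^3 + 12*k^2 + 48*k + 64)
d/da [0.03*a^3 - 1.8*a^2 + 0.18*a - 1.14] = 0.09*a^2 - 3.6*a + 0.18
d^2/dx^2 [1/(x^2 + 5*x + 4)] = 2*(-x^2 - 5*x + (2*x + 5)^2 - 4)/(x^2 + 5*x + 4)^3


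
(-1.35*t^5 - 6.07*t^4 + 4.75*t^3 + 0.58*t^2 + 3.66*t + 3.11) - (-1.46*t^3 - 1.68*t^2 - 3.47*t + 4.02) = -1.35*t^5 - 6.07*t^4 + 6.21*t^3 + 2.26*t^2 + 7.13*t - 0.91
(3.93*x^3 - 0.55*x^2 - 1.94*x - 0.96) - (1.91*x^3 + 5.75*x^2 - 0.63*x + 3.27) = 2.02*x^3 - 6.3*x^2 - 1.31*x - 4.23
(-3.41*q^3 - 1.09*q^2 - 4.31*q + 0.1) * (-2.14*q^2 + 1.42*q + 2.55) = 7.2974*q^5 - 2.5096*q^4 - 1.0199*q^3 - 9.1137*q^2 - 10.8485*q + 0.255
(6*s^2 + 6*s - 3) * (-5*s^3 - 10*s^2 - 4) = -30*s^5 - 90*s^4 - 45*s^3 + 6*s^2 - 24*s + 12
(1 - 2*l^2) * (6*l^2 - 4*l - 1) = -12*l^4 + 8*l^3 + 8*l^2 - 4*l - 1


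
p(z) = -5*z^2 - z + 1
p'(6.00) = -61.00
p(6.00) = -185.00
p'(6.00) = -61.00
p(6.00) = -185.00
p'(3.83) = -39.30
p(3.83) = -76.17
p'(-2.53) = 24.30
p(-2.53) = -28.47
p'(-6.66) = 65.60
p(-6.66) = -214.12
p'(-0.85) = 7.50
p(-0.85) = -1.76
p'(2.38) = -24.80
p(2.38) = -29.70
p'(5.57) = -56.70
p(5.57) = -159.69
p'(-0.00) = -1.00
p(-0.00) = 1.00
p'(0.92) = -10.20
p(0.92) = -4.15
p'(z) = -10*z - 1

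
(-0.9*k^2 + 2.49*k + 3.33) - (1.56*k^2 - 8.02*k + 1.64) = -2.46*k^2 + 10.51*k + 1.69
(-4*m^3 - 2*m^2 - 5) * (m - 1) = -4*m^4 + 2*m^3 + 2*m^2 - 5*m + 5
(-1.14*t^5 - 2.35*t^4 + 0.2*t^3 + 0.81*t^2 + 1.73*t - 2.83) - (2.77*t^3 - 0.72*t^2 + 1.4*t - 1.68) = -1.14*t^5 - 2.35*t^4 - 2.57*t^3 + 1.53*t^2 + 0.33*t - 1.15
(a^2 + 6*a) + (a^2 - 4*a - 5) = 2*a^2 + 2*a - 5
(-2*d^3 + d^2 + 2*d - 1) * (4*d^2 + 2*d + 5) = -8*d^5 + 5*d^2 + 8*d - 5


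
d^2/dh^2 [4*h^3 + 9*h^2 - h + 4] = 24*h + 18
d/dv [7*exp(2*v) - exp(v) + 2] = (14*exp(v) - 1)*exp(v)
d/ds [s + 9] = 1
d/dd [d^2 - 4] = 2*d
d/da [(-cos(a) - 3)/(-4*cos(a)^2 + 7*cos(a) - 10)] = (-4*sin(a)^2 + 24*cos(a) - 27)*sin(a)/(4*cos(a)^2 - 7*cos(a) + 10)^2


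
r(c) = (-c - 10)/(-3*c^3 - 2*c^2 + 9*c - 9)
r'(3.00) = -0.15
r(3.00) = 0.16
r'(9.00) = 0.00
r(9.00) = 0.01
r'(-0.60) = 0.44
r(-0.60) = 0.65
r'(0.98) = -1.41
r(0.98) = 2.23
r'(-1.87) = -0.62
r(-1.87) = 0.62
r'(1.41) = -2.08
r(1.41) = 1.31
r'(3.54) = -0.08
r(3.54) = 0.10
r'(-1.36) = -0.01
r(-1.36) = 0.50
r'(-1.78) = -0.42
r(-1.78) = 0.57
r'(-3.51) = -0.15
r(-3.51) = -0.10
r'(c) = (-c - 10)*(9*c^2 + 4*c - 9)/(-3*c^3 - 2*c^2 + 9*c - 9)^2 - 1/(-3*c^3 - 2*c^2 + 9*c - 9)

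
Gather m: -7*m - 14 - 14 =-7*m - 28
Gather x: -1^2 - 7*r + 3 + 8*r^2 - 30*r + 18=8*r^2 - 37*r + 20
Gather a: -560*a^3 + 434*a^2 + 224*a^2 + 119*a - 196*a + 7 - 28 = -560*a^3 + 658*a^2 - 77*a - 21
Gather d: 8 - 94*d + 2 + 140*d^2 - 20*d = 140*d^2 - 114*d + 10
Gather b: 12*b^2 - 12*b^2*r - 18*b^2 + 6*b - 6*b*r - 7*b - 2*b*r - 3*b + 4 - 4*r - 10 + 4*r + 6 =b^2*(-12*r - 6) + b*(-8*r - 4)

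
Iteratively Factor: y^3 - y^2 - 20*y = (y - 5)*(y^2 + 4*y) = (y - 5)*(y + 4)*(y)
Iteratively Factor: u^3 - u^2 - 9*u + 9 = (u - 1)*(u^2 - 9) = (u - 1)*(u + 3)*(u - 3)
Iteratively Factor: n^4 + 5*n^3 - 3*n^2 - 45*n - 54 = (n + 2)*(n^3 + 3*n^2 - 9*n - 27) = (n + 2)*(n + 3)*(n^2 - 9) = (n - 3)*(n + 2)*(n + 3)*(n + 3)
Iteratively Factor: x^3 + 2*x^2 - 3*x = (x + 3)*(x^2 - x) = x*(x + 3)*(x - 1)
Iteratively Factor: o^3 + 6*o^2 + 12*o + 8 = (o + 2)*(o^2 + 4*o + 4) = (o + 2)^2*(o + 2)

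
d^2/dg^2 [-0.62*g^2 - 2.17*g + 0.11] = -1.24000000000000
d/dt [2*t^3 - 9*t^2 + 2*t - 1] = 6*t^2 - 18*t + 2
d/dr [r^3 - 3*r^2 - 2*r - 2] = 3*r^2 - 6*r - 2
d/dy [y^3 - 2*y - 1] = 3*y^2 - 2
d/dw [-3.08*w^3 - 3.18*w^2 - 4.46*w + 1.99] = -9.24*w^2 - 6.36*w - 4.46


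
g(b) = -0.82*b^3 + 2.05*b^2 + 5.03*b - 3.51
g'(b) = -2.46*b^2 + 4.1*b + 5.03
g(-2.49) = 9.33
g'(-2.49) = -20.43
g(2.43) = 9.05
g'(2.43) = 0.47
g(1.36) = 5.06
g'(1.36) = 6.06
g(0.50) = -0.58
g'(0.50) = 6.46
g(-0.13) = -4.13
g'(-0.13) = 4.46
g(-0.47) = -5.34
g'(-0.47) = 2.56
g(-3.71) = 47.92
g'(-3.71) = -44.04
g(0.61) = 0.13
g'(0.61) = 6.62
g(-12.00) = 1648.29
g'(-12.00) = -398.41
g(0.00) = -3.51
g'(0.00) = 5.03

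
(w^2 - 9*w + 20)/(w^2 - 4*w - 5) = (w - 4)/(w + 1)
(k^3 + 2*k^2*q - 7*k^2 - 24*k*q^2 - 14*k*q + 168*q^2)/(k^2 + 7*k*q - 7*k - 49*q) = (k^2 + 2*k*q - 24*q^2)/(k + 7*q)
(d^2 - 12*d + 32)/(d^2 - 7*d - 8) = (d - 4)/(d + 1)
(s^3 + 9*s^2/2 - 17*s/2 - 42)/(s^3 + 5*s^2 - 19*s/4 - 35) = 2*(s - 3)/(2*s - 5)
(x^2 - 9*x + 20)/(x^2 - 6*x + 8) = (x - 5)/(x - 2)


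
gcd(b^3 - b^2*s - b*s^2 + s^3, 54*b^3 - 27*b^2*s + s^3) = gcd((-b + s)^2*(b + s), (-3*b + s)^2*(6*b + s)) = 1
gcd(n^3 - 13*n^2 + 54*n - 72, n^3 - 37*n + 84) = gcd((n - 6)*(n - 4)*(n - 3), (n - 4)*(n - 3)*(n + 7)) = n^2 - 7*n + 12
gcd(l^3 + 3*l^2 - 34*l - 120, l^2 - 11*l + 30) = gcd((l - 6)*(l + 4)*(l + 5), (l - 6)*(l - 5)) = l - 6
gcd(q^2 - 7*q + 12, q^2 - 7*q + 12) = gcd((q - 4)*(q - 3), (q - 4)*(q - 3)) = q^2 - 7*q + 12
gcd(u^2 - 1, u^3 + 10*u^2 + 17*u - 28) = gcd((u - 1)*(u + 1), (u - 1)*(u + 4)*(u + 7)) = u - 1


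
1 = 1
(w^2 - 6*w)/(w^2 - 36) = w/(w + 6)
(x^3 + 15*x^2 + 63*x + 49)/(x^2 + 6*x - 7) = (x^2 + 8*x + 7)/(x - 1)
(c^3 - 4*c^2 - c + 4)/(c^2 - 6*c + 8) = (c^2 - 1)/(c - 2)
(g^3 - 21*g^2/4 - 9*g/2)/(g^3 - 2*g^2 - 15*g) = (-4*g^2 + 21*g + 18)/(4*(-g^2 + 2*g + 15))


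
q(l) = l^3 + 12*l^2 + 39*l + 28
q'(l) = 3*l^2 + 24*l + 39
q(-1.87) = -9.51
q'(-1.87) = 4.61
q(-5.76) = 10.39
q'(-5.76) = 0.29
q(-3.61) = -3.45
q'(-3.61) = -8.54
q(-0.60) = 8.70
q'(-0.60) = 25.68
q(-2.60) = -9.86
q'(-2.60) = -3.12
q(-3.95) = -0.45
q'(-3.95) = -8.99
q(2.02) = 163.99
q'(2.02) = 99.72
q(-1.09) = -1.55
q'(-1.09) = 16.40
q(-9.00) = -80.00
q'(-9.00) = 66.00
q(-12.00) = -440.00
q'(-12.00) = 183.00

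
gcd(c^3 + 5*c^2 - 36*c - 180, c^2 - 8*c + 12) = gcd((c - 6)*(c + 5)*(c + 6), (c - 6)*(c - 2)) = c - 6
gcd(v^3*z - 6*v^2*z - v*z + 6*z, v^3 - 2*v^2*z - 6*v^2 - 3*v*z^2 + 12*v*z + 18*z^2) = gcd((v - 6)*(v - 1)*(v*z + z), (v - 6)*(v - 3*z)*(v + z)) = v - 6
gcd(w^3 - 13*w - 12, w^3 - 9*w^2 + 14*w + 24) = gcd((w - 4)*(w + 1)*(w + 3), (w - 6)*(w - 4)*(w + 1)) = w^2 - 3*w - 4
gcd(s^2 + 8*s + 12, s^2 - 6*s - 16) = s + 2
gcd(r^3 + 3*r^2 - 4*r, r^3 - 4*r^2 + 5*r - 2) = r - 1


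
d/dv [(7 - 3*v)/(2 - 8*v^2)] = (-12*v^2 + 56*v - 3)/(2*(16*v^4 - 8*v^2 + 1))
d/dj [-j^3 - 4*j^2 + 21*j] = -3*j^2 - 8*j + 21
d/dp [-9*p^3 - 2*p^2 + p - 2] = -27*p^2 - 4*p + 1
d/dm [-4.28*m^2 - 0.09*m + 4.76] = -8.56*m - 0.09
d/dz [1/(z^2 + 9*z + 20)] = (-2*z - 9)/(z^2 + 9*z + 20)^2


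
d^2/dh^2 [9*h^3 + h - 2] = 54*h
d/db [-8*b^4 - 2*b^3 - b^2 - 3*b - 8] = -32*b^3 - 6*b^2 - 2*b - 3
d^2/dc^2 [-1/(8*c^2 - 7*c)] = 2*(8*c*(8*c - 7) - (16*c - 7)^2)/(c^3*(8*c - 7)^3)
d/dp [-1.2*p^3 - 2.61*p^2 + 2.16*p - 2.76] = -3.6*p^2 - 5.22*p + 2.16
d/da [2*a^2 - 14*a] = 4*a - 14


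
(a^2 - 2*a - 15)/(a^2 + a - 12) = (a^2 - 2*a - 15)/(a^2 + a - 12)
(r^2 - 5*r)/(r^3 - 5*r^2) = 1/r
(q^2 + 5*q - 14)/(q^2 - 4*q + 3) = (q^2 + 5*q - 14)/(q^2 - 4*q + 3)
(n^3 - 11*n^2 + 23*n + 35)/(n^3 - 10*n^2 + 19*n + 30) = (n - 7)/(n - 6)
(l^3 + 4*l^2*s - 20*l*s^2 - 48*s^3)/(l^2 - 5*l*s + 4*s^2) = (-l^2 - 8*l*s - 12*s^2)/(-l + s)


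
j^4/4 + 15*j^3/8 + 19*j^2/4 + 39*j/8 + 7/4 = (j/4 + 1/4)*(j + 1)*(j + 2)*(j + 7/2)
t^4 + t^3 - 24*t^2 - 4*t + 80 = (t - 4)*(t - 2)*(t + 2)*(t + 5)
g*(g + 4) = g^2 + 4*g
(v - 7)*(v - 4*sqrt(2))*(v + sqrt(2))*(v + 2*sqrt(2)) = v^4 - 7*v^3 - sqrt(2)*v^3 - 20*v^2 + 7*sqrt(2)*v^2 - 16*sqrt(2)*v + 140*v + 112*sqrt(2)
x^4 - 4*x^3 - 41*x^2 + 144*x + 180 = (x - 6)*(x - 5)*(x + 1)*(x + 6)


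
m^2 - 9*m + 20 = (m - 5)*(m - 4)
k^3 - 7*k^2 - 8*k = k*(k - 8)*(k + 1)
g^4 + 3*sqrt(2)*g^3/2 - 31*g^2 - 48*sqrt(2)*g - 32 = (g - 4*sqrt(2))*(g + sqrt(2)/2)*(g + sqrt(2))*(g + 4*sqrt(2))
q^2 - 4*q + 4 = (q - 2)^2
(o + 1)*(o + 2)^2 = o^3 + 5*o^2 + 8*o + 4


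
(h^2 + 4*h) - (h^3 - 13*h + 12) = -h^3 + h^2 + 17*h - 12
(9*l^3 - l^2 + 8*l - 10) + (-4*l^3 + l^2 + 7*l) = 5*l^3 + 15*l - 10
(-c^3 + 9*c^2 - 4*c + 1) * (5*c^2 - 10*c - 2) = -5*c^5 + 55*c^4 - 108*c^3 + 27*c^2 - 2*c - 2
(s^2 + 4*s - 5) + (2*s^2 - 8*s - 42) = 3*s^2 - 4*s - 47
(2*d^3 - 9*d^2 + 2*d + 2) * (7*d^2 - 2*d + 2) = 14*d^5 - 67*d^4 + 36*d^3 - 8*d^2 + 4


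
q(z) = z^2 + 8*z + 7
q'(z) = 2*z + 8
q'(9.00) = 26.00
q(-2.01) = -5.04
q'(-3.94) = 0.12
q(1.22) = 18.25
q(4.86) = 69.50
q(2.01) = 27.12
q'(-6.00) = -4.00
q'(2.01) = 12.02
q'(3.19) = 14.38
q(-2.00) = -5.00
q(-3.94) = -9.00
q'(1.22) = 10.44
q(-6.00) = -5.00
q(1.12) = 17.21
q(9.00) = 160.00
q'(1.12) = 10.24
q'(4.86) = 17.72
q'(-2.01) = 3.98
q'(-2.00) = 4.00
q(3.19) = 42.70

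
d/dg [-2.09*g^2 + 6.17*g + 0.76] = 6.17 - 4.18*g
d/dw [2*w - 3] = 2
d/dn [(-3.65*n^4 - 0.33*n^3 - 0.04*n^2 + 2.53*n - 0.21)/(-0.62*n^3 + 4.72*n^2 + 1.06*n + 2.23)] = (2.263*n^6 - 34.456*n^5 - 13.1894*n^4 - 30.1204*n^3 - 14.5823*n^2 + 1.804*n + 5.8645)/(0.3844*n^6 - 5.8528*n^5 + 20.964*n^4 + 7.2412*n^3 + 22.1748*n^2 + 4.7276*n + 4.9729)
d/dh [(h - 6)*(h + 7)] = 2*h + 1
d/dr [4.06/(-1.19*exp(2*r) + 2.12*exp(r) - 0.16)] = (9.6628*exp(r) - 8.6072)*exp(r)/(1.19*exp(2*r) - 2.12*exp(r) + 0.16)^2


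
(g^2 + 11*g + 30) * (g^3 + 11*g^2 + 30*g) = g^5 + 22*g^4 + 181*g^3 + 660*g^2 + 900*g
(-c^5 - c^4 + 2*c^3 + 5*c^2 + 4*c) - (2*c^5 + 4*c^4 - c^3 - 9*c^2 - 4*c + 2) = -3*c^5 - 5*c^4 + 3*c^3 + 14*c^2 + 8*c - 2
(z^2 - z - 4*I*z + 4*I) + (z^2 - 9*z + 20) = 2*z^2 - 10*z - 4*I*z + 20 + 4*I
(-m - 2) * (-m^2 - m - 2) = m^3 + 3*m^2 + 4*m + 4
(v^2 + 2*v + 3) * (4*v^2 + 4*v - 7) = 4*v^4 + 12*v^3 + 13*v^2 - 2*v - 21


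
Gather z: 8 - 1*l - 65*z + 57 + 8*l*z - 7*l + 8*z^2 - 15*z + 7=-8*l + 8*z^2 + z*(8*l - 80) + 72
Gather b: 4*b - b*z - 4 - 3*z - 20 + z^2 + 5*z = b*(4 - z) + z^2 + 2*z - 24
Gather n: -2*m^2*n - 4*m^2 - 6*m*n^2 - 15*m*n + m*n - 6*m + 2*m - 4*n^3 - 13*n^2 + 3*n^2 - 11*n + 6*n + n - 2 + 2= -4*m^2 - 4*m - 4*n^3 + n^2*(-6*m - 10) + n*(-2*m^2 - 14*m - 4)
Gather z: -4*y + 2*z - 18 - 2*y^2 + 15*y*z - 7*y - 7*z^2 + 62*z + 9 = -2*y^2 - 11*y - 7*z^2 + z*(15*y + 64) - 9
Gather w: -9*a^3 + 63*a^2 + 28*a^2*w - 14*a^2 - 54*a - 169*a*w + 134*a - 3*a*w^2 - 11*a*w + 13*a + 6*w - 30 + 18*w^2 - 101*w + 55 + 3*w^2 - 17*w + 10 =-9*a^3 + 49*a^2 + 93*a + w^2*(21 - 3*a) + w*(28*a^2 - 180*a - 112) + 35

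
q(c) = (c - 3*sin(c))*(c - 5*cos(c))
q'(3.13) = 35.79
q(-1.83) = -0.59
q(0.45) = 3.46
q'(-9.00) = -8.36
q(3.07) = 23.01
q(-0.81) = -5.80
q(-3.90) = 1.61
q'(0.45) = 4.18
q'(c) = (1 - 3*cos(c))*(c - 5*cos(c)) + (c - 3*sin(c))*(5*sin(c) + 1) = (c - 3*sin(c))*(5*sin(c) + 1) - (c - 5*cos(c))*(3*cos(c) - 1)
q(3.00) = 20.48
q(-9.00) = 34.50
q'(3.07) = 36.04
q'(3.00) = 35.96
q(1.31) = -0.03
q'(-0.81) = 0.98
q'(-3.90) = -27.33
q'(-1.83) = -5.07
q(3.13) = 25.16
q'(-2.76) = 8.53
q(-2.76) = -3.09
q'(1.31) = -9.26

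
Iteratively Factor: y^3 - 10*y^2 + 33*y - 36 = (y - 3)*(y^2 - 7*y + 12) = (y - 3)^2*(y - 4)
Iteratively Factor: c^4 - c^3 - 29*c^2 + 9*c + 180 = (c - 5)*(c^3 + 4*c^2 - 9*c - 36) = (c - 5)*(c - 3)*(c^2 + 7*c + 12) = (c - 5)*(c - 3)*(c + 4)*(c + 3)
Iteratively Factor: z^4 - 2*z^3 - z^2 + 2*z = (z)*(z^3 - 2*z^2 - z + 2) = z*(z - 1)*(z^2 - z - 2) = z*(z - 2)*(z - 1)*(z + 1)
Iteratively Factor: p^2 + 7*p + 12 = (p + 4)*(p + 3)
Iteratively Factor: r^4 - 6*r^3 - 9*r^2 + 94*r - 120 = (r + 4)*(r^3 - 10*r^2 + 31*r - 30) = (r - 5)*(r + 4)*(r^2 - 5*r + 6) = (r - 5)*(r - 3)*(r + 4)*(r - 2)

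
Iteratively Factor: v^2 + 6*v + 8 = (v + 4)*(v + 2)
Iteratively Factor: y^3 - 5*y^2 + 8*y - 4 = (y - 2)*(y^2 - 3*y + 2) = (y - 2)^2*(y - 1)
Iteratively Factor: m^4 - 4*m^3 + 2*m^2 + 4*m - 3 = (m - 1)*(m^3 - 3*m^2 - m + 3) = (m - 3)*(m - 1)*(m^2 - 1) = (m - 3)*(m - 1)*(m + 1)*(m - 1)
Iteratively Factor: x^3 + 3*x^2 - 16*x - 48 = (x + 4)*(x^2 - x - 12) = (x + 3)*(x + 4)*(x - 4)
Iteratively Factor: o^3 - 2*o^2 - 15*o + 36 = (o - 3)*(o^2 + o - 12) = (o - 3)*(o + 4)*(o - 3)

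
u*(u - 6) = u^2 - 6*u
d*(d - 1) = d^2 - d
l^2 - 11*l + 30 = (l - 6)*(l - 5)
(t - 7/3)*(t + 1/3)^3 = t^4 - 4*t^3/3 - 2*t^2 - 20*t/27 - 7/81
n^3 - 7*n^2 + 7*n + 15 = (n - 5)*(n - 3)*(n + 1)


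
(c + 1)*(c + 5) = c^2 + 6*c + 5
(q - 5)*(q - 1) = q^2 - 6*q + 5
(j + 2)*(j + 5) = j^2 + 7*j + 10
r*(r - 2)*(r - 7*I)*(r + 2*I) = r^4 - 2*r^3 - 5*I*r^3 + 14*r^2 + 10*I*r^2 - 28*r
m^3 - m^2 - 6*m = m*(m - 3)*(m + 2)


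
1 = 1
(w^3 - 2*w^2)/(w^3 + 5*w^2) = (w - 2)/(w + 5)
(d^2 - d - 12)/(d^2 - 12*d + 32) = (d + 3)/(d - 8)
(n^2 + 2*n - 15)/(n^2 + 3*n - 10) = (n - 3)/(n - 2)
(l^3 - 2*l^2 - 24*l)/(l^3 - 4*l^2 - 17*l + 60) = l*(l - 6)/(l^2 - 8*l + 15)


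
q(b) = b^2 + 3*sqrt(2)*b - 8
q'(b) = 2*b + 3*sqrt(2)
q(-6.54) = 7.02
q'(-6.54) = -8.84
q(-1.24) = -11.72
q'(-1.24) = 1.76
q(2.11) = 5.40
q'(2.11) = 8.46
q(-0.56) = -10.06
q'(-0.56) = 3.12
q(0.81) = -3.91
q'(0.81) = 5.86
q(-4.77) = -5.48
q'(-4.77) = -5.30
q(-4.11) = -8.55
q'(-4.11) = -3.98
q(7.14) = 73.27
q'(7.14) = 18.52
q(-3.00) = -11.73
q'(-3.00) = -1.76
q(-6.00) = 2.54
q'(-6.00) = -7.76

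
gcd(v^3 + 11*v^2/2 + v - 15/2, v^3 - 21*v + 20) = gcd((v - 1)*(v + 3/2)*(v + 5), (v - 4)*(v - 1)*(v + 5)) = v^2 + 4*v - 5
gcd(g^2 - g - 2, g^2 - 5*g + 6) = g - 2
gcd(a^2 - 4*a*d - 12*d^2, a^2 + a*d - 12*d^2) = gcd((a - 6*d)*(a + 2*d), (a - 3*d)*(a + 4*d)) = 1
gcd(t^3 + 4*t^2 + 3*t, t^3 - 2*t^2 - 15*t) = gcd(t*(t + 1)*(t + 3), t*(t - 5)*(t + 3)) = t^2 + 3*t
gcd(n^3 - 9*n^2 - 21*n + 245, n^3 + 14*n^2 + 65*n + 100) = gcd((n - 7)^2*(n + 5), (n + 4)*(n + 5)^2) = n + 5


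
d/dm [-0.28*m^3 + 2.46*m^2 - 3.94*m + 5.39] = -0.84*m^2 + 4.92*m - 3.94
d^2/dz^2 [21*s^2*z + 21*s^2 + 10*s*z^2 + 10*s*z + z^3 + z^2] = 20*s + 6*z + 2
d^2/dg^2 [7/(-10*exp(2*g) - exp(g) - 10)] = 7*(-2*(20*exp(g) + 1)^2*exp(g) + (40*exp(g) + 1)*(10*exp(2*g) + exp(g) + 10))*exp(g)/(10*exp(2*g) + exp(g) + 10)^3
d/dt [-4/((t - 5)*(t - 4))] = 4*(2*t - 9)/((t - 5)^2*(t - 4)^2)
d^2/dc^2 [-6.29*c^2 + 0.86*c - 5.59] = -12.5800000000000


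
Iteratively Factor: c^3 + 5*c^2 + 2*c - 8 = (c + 4)*(c^2 + c - 2) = (c + 2)*(c + 4)*(c - 1)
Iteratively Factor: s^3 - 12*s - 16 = (s + 2)*(s^2 - 2*s - 8) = (s + 2)^2*(s - 4)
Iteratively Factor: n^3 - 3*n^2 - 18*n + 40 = (n - 2)*(n^2 - n - 20) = (n - 2)*(n + 4)*(n - 5)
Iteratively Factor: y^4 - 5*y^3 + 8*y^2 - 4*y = (y - 2)*(y^3 - 3*y^2 + 2*y) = y*(y - 2)*(y^2 - 3*y + 2) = y*(y - 2)^2*(y - 1)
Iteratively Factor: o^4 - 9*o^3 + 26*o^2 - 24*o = (o - 4)*(o^3 - 5*o^2 + 6*o) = (o - 4)*(o - 3)*(o^2 - 2*o) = (o - 4)*(o - 3)*(o - 2)*(o)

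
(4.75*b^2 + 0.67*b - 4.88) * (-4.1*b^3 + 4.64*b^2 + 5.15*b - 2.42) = -19.475*b^5 + 19.293*b^4 + 47.5793*b^3 - 30.6877*b^2 - 26.7534*b + 11.8096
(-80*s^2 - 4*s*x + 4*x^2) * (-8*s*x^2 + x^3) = 640*s^3*x^2 - 48*s^2*x^3 - 36*s*x^4 + 4*x^5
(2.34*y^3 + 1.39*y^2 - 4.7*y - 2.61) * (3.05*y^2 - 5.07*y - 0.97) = 7.137*y^5 - 7.6243*y^4 - 23.6521*y^3 + 14.5202*y^2 + 17.7917*y + 2.5317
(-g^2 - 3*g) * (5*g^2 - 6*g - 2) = -5*g^4 - 9*g^3 + 20*g^2 + 6*g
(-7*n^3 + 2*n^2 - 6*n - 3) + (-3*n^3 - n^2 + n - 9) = -10*n^3 + n^2 - 5*n - 12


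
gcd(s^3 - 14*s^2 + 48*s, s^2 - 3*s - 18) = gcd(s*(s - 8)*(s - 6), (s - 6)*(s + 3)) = s - 6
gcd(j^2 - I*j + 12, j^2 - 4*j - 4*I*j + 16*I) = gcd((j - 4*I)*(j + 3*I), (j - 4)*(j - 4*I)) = j - 4*I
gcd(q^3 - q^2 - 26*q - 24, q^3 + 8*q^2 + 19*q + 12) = q^2 + 5*q + 4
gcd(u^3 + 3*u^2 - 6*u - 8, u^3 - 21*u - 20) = u^2 + 5*u + 4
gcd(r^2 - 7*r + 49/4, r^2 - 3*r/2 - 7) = r - 7/2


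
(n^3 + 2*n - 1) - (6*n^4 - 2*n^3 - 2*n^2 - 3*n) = -6*n^4 + 3*n^3 + 2*n^2 + 5*n - 1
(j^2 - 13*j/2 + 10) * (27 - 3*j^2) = -3*j^4 + 39*j^3/2 - 3*j^2 - 351*j/2 + 270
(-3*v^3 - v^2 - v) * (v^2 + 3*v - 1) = -3*v^5 - 10*v^4 - v^3 - 2*v^2 + v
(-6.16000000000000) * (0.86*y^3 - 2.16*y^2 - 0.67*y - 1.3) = -5.2976*y^3 + 13.3056*y^2 + 4.1272*y + 8.008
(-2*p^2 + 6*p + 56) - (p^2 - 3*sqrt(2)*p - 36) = -3*p^2 + 3*sqrt(2)*p + 6*p + 92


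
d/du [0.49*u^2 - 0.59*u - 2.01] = 0.98*u - 0.59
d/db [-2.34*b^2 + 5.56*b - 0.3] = 5.56 - 4.68*b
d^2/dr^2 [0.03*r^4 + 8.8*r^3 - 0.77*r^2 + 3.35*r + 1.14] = 0.36*r^2 + 52.8*r - 1.54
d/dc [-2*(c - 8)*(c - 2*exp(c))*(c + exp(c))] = -2*(c - 8)*(c - 2*exp(c))*(exp(c) + 1) + 2*(c - 8)*(c + exp(c))*(2*exp(c) - 1) - 2*(c - 2*exp(c))*(c + exp(c))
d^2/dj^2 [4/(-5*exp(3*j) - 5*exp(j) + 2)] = 20*(-10*(3*exp(2*j) + 1)^2*exp(j) + (9*exp(2*j) + 1)*(5*exp(3*j) + 5*exp(j) - 2))*exp(j)/(5*exp(3*j) + 5*exp(j) - 2)^3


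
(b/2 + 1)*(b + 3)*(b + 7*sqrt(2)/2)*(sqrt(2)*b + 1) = sqrt(2)*b^4/2 + 5*sqrt(2)*b^3/2 + 4*b^3 + 19*sqrt(2)*b^2/4 + 20*b^2 + 35*sqrt(2)*b/4 + 24*b + 21*sqrt(2)/2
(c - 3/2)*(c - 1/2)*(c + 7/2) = c^3 + 3*c^2/2 - 25*c/4 + 21/8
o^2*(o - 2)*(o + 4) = o^4 + 2*o^3 - 8*o^2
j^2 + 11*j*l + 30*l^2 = (j + 5*l)*(j + 6*l)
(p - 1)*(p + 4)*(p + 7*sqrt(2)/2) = p^3 + 3*p^2 + 7*sqrt(2)*p^2/2 - 4*p + 21*sqrt(2)*p/2 - 14*sqrt(2)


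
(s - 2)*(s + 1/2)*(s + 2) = s^3 + s^2/2 - 4*s - 2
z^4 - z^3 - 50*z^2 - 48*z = z*(z - 8)*(z + 1)*(z + 6)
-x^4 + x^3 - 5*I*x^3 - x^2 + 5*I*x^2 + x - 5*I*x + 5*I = (x + I)*(x + 5*I)*(I*x + 1)*(I*x - I)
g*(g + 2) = g^2 + 2*g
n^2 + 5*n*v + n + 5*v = (n + 1)*(n + 5*v)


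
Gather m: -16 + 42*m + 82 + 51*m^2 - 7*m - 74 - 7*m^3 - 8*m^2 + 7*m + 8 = -7*m^3 + 43*m^2 + 42*m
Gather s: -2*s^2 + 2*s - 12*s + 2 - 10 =-2*s^2 - 10*s - 8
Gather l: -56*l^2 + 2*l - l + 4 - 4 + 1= -56*l^2 + l + 1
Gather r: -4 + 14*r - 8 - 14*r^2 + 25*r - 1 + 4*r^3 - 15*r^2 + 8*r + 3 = 4*r^3 - 29*r^2 + 47*r - 10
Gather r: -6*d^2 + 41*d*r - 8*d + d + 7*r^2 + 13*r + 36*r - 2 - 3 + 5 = -6*d^2 - 7*d + 7*r^2 + r*(41*d + 49)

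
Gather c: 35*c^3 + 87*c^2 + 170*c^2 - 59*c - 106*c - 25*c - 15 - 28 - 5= 35*c^3 + 257*c^2 - 190*c - 48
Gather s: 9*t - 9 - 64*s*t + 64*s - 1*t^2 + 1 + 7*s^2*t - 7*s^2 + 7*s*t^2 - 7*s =s^2*(7*t - 7) + s*(7*t^2 - 64*t + 57) - t^2 + 9*t - 8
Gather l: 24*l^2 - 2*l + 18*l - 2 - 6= 24*l^2 + 16*l - 8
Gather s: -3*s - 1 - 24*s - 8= -27*s - 9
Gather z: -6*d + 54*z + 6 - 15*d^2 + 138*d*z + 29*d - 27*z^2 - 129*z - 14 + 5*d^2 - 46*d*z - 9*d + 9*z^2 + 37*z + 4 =-10*d^2 + 14*d - 18*z^2 + z*(92*d - 38) - 4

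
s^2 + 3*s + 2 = (s + 1)*(s + 2)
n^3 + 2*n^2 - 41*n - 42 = (n - 6)*(n + 1)*(n + 7)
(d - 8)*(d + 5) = d^2 - 3*d - 40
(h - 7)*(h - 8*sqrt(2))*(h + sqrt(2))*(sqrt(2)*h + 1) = sqrt(2)*h^4 - 13*h^3 - 7*sqrt(2)*h^3 - 23*sqrt(2)*h^2 + 91*h^2 - 16*h + 161*sqrt(2)*h + 112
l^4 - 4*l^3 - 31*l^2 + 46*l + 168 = (l - 7)*(l - 3)*(l + 2)*(l + 4)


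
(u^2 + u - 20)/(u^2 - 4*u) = (u + 5)/u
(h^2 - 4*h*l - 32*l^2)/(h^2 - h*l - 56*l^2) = (h + 4*l)/(h + 7*l)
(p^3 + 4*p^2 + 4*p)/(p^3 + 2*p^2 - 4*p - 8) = p/(p - 2)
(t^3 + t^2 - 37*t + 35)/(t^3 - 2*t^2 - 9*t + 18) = (t^3 + t^2 - 37*t + 35)/(t^3 - 2*t^2 - 9*t + 18)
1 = 1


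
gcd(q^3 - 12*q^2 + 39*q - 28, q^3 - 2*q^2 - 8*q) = q - 4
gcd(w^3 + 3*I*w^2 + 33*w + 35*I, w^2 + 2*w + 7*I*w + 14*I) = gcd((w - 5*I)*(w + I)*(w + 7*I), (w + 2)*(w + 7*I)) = w + 7*I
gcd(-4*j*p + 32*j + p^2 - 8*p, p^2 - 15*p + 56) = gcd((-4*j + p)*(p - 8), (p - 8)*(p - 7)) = p - 8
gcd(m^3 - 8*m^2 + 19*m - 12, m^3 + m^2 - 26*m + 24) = m^2 - 5*m + 4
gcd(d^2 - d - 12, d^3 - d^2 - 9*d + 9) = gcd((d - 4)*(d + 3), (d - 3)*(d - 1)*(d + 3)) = d + 3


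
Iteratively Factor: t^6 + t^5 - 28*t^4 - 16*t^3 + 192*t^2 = (t - 4)*(t^5 + 5*t^4 - 8*t^3 - 48*t^2) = (t - 4)*(t + 4)*(t^4 + t^3 - 12*t^2) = (t - 4)*(t - 3)*(t + 4)*(t^3 + 4*t^2) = (t - 4)*(t - 3)*(t + 4)^2*(t^2) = t*(t - 4)*(t - 3)*(t + 4)^2*(t)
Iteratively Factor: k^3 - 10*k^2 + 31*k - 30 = (k - 5)*(k^2 - 5*k + 6) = (k - 5)*(k - 3)*(k - 2)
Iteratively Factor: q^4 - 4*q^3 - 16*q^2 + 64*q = (q - 4)*(q^3 - 16*q) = q*(q - 4)*(q^2 - 16) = q*(q - 4)*(q + 4)*(q - 4)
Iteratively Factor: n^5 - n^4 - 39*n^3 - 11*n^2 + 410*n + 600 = (n + 4)*(n^4 - 5*n^3 - 19*n^2 + 65*n + 150) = (n - 5)*(n + 4)*(n^3 - 19*n - 30) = (n - 5)*(n + 2)*(n + 4)*(n^2 - 2*n - 15) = (n - 5)^2*(n + 2)*(n + 4)*(n + 3)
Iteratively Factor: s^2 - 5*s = (s - 5)*(s)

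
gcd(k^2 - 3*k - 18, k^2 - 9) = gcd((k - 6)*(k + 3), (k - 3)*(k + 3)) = k + 3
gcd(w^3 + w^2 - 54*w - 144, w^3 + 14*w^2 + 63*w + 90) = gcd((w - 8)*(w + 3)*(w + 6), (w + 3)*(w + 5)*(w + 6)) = w^2 + 9*w + 18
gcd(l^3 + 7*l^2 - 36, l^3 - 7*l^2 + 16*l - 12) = l - 2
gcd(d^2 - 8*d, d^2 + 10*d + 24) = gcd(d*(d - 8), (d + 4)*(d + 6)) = 1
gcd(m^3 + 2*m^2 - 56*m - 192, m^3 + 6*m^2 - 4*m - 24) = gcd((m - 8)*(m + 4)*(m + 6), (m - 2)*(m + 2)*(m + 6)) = m + 6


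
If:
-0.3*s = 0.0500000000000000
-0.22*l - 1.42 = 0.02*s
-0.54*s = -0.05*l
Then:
No Solution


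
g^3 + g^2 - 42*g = g*(g - 6)*(g + 7)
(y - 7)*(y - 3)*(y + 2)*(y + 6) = y^4 - 2*y^3 - 47*y^2 + 48*y + 252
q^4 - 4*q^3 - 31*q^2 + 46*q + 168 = (q - 7)*(q - 3)*(q + 2)*(q + 4)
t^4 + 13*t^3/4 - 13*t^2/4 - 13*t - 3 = (t - 2)*(t + 1/4)*(t + 2)*(t + 3)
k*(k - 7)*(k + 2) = k^3 - 5*k^2 - 14*k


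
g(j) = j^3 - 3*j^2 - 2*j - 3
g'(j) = 3*j^2 - 6*j - 2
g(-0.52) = -2.91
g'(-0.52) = 1.93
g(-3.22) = -61.05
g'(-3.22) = 48.43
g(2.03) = -11.06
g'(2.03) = -1.82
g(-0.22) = -2.72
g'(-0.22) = -0.53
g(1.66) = -10.01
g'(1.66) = -3.69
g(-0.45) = -2.80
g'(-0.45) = 1.31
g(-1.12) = -5.93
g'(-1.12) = 8.48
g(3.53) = -3.46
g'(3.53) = 14.20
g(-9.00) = -957.00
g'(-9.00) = 295.00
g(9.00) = 465.00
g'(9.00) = 187.00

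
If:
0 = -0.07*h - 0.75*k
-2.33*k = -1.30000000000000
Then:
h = -5.98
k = 0.56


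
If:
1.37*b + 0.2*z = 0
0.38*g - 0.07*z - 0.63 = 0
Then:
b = -0.145985401459854*z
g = 0.184210526315789*z + 1.65789473684211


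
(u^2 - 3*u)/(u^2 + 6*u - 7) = u*(u - 3)/(u^2 + 6*u - 7)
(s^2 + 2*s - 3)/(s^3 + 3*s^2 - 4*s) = (s + 3)/(s*(s + 4))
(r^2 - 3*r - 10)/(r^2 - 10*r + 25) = (r + 2)/(r - 5)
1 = 1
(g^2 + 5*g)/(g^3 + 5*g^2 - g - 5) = g/(g^2 - 1)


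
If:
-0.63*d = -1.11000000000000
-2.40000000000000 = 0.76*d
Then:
No Solution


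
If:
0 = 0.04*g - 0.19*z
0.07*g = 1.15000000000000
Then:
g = 16.43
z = 3.46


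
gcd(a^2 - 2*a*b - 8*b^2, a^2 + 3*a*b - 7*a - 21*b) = 1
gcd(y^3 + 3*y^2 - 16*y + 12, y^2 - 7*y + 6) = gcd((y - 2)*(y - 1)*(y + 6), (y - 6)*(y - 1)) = y - 1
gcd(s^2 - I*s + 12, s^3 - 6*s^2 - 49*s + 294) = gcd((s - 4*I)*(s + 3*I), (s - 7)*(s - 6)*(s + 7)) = 1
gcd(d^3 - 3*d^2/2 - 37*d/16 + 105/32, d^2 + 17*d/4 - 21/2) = d - 7/4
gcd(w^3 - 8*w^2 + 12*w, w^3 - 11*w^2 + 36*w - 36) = w^2 - 8*w + 12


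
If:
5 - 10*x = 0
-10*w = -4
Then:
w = 2/5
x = 1/2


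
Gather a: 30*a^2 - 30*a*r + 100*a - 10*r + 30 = 30*a^2 + a*(100 - 30*r) - 10*r + 30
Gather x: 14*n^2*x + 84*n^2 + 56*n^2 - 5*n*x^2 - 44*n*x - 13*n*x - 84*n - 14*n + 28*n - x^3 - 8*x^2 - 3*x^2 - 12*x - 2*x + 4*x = 140*n^2 - 70*n - x^3 + x^2*(-5*n - 11) + x*(14*n^2 - 57*n - 10)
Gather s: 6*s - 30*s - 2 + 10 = 8 - 24*s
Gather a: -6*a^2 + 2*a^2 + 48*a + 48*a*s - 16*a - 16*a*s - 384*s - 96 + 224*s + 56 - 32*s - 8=-4*a^2 + a*(32*s + 32) - 192*s - 48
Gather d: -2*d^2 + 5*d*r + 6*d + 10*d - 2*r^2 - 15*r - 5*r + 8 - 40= -2*d^2 + d*(5*r + 16) - 2*r^2 - 20*r - 32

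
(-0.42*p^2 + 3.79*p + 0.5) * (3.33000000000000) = -1.3986*p^2 + 12.6207*p + 1.665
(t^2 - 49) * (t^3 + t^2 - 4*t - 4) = t^5 + t^4 - 53*t^3 - 53*t^2 + 196*t + 196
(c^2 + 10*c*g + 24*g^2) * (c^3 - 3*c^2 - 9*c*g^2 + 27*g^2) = c^5 + 10*c^4*g - 3*c^4 + 15*c^3*g^2 - 30*c^3*g - 90*c^2*g^3 - 45*c^2*g^2 - 216*c*g^4 + 270*c*g^3 + 648*g^4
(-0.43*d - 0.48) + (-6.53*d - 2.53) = -6.96*d - 3.01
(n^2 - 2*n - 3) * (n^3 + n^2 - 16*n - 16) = n^5 - n^4 - 21*n^3 + 13*n^2 + 80*n + 48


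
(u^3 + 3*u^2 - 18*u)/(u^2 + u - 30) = u*(u - 3)/(u - 5)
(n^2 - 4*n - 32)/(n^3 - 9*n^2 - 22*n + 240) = (n + 4)/(n^2 - n - 30)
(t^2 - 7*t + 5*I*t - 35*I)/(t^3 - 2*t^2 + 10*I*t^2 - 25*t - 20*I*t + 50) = (t - 7)/(t^2 + t*(-2 + 5*I) - 10*I)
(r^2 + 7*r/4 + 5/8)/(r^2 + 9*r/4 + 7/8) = (4*r + 5)/(4*r + 7)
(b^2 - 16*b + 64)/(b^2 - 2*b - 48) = (b - 8)/(b + 6)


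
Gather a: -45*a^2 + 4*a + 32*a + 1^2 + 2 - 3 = -45*a^2 + 36*a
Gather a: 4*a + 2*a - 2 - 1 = 6*a - 3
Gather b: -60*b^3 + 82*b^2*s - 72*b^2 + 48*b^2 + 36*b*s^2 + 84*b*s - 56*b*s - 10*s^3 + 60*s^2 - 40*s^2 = -60*b^3 + b^2*(82*s - 24) + b*(36*s^2 + 28*s) - 10*s^3 + 20*s^2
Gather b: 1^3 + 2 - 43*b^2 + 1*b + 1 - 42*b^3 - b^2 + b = -42*b^3 - 44*b^2 + 2*b + 4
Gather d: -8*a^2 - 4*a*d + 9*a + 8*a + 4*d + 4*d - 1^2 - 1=-8*a^2 + 17*a + d*(8 - 4*a) - 2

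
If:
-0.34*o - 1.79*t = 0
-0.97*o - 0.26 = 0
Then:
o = -0.27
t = 0.05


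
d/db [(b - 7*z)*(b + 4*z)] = 2*b - 3*z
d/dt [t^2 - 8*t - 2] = 2*t - 8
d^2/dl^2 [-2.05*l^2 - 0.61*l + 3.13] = -4.10000000000000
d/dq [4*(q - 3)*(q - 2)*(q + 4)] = 12*q^2 - 8*q - 56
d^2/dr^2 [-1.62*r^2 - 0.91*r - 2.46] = -3.24000000000000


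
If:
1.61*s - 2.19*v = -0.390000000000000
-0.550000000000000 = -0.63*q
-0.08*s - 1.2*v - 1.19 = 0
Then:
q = 0.87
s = -1.46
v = -0.89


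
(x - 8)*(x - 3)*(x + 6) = x^3 - 5*x^2 - 42*x + 144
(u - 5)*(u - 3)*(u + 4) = u^3 - 4*u^2 - 17*u + 60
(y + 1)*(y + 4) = y^2 + 5*y + 4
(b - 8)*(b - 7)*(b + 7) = b^3 - 8*b^2 - 49*b + 392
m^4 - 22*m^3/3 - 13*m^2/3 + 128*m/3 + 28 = (m - 7)*(m - 3)*(m + 2/3)*(m + 2)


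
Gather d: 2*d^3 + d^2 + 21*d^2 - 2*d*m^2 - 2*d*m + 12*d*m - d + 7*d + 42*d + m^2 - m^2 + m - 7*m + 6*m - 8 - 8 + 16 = 2*d^3 + 22*d^2 + d*(-2*m^2 + 10*m + 48)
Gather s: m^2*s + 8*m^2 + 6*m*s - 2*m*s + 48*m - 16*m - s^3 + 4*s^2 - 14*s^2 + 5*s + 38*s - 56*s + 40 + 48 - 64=8*m^2 + 32*m - s^3 - 10*s^2 + s*(m^2 + 4*m - 13) + 24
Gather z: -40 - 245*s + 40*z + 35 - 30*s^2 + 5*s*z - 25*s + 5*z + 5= -30*s^2 - 270*s + z*(5*s + 45)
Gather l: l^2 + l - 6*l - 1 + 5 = l^2 - 5*l + 4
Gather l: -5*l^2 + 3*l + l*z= -5*l^2 + l*(z + 3)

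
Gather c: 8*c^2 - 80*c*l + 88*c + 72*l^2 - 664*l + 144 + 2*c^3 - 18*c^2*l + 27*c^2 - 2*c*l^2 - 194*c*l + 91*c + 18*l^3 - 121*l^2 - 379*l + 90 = 2*c^3 + c^2*(35 - 18*l) + c*(-2*l^2 - 274*l + 179) + 18*l^3 - 49*l^2 - 1043*l + 234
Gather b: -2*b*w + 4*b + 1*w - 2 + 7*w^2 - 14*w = b*(4 - 2*w) + 7*w^2 - 13*w - 2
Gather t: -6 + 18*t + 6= 18*t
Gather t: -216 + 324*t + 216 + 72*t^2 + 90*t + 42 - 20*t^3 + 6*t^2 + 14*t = -20*t^3 + 78*t^2 + 428*t + 42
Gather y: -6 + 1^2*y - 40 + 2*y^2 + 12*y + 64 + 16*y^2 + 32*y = 18*y^2 + 45*y + 18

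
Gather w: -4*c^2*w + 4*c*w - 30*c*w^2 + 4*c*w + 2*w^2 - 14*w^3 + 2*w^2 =-14*w^3 + w^2*(4 - 30*c) + w*(-4*c^2 + 8*c)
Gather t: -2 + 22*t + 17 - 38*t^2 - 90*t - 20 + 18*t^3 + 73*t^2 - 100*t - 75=18*t^3 + 35*t^2 - 168*t - 80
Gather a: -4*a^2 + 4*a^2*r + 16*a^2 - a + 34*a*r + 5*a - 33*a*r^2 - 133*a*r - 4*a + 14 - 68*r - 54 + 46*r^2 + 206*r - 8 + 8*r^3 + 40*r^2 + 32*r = a^2*(4*r + 12) + a*(-33*r^2 - 99*r) + 8*r^3 + 86*r^2 + 170*r - 48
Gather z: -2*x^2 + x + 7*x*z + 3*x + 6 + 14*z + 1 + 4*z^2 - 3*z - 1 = -2*x^2 + 4*x + 4*z^2 + z*(7*x + 11) + 6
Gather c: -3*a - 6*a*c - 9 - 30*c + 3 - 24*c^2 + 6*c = -3*a - 24*c^2 + c*(-6*a - 24) - 6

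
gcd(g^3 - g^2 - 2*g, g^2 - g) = g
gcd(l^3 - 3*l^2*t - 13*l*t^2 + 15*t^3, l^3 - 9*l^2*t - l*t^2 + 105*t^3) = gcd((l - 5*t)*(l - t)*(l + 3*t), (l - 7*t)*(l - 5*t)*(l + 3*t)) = -l^2 + 2*l*t + 15*t^2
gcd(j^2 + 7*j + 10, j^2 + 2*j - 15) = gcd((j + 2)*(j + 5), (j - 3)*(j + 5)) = j + 5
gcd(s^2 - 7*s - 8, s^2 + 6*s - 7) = 1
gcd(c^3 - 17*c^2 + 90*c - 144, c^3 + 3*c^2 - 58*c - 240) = c - 8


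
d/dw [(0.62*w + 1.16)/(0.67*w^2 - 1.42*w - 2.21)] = (-0.4154*w^2 - 1.5544*w + 0.277)/(0.4489*w^4 - 1.9028*w^3 - 0.945*w^2 + 6.2764*w + 4.8841)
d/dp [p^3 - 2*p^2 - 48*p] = 3*p^2 - 4*p - 48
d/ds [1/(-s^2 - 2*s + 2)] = 2*(s + 1)/(s^2 + 2*s - 2)^2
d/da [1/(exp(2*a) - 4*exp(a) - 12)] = 2*(2 - exp(a))*exp(a)/(-exp(2*a) + 4*exp(a) + 12)^2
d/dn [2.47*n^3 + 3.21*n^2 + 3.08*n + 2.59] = 7.41*n^2 + 6.42*n + 3.08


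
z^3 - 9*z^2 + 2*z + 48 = (z - 8)*(z - 3)*(z + 2)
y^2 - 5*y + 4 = (y - 4)*(y - 1)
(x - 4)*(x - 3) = x^2 - 7*x + 12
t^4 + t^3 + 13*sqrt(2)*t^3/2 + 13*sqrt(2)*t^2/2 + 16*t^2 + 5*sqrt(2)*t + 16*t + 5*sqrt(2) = (t + 1)*(t + sqrt(2)/2)*(t + sqrt(2))*(t + 5*sqrt(2))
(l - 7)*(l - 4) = l^2 - 11*l + 28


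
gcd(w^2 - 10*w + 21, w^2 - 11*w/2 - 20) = 1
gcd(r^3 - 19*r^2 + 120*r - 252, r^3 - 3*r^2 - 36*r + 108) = r - 6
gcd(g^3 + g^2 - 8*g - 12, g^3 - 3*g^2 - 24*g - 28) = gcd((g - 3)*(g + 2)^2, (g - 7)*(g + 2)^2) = g^2 + 4*g + 4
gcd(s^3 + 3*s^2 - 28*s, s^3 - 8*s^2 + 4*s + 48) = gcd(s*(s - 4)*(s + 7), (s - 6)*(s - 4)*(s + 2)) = s - 4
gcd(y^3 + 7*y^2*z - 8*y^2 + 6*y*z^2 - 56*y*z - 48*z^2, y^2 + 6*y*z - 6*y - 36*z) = y + 6*z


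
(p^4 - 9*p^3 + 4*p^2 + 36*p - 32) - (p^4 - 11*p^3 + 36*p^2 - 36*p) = 2*p^3 - 32*p^2 + 72*p - 32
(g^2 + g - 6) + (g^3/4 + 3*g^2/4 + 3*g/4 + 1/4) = g^3/4 + 7*g^2/4 + 7*g/4 - 23/4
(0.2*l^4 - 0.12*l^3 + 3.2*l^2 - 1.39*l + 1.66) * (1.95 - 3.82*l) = -0.764*l^5 + 0.8484*l^4 - 12.458*l^3 + 11.5498*l^2 - 9.0517*l + 3.237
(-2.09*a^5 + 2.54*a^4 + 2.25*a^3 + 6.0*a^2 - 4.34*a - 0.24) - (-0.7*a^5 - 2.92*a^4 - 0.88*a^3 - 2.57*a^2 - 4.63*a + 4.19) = -1.39*a^5 + 5.46*a^4 + 3.13*a^3 + 8.57*a^2 + 0.29*a - 4.43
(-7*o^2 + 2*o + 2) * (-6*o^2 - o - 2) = 42*o^4 - 5*o^3 - 6*o - 4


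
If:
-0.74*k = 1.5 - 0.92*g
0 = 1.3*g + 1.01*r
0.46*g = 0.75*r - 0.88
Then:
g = -0.62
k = -2.79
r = 0.79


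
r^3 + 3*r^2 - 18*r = r*(r - 3)*(r + 6)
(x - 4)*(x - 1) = x^2 - 5*x + 4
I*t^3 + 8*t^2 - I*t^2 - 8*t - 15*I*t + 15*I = (t - 5*I)*(t - 3*I)*(I*t - I)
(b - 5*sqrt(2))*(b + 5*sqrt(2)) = b^2 - 50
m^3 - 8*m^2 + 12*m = m*(m - 6)*(m - 2)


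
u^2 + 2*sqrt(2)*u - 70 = (u - 5*sqrt(2))*(u + 7*sqrt(2))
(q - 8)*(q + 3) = q^2 - 5*q - 24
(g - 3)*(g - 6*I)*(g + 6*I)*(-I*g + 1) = -I*g^4 + g^3 + 3*I*g^3 - 3*g^2 - 36*I*g^2 + 36*g + 108*I*g - 108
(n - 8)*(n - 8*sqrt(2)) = n^2 - 8*sqrt(2)*n - 8*n + 64*sqrt(2)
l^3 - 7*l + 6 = (l - 2)*(l - 1)*(l + 3)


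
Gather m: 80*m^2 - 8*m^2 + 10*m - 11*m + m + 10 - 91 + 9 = 72*m^2 - 72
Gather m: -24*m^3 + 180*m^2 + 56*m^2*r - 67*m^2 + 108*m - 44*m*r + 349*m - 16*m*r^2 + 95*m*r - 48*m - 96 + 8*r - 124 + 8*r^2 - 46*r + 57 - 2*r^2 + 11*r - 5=-24*m^3 + m^2*(56*r + 113) + m*(-16*r^2 + 51*r + 409) + 6*r^2 - 27*r - 168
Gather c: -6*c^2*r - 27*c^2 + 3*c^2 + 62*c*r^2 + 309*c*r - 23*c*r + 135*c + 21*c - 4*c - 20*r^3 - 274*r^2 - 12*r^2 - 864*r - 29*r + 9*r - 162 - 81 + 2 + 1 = c^2*(-6*r - 24) + c*(62*r^2 + 286*r + 152) - 20*r^3 - 286*r^2 - 884*r - 240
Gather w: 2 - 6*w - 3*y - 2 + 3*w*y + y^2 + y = w*(3*y - 6) + y^2 - 2*y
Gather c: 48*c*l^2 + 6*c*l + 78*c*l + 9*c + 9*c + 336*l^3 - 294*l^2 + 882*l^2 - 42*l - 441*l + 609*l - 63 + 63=c*(48*l^2 + 84*l + 18) + 336*l^3 + 588*l^2 + 126*l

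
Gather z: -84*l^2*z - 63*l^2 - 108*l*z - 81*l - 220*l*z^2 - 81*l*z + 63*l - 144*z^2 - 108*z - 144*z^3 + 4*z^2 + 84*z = -63*l^2 - 18*l - 144*z^3 + z^2*(-220*l - 140) + z*(-84*l^2 - 189*l - 24)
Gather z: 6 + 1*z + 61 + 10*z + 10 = 11*z + 77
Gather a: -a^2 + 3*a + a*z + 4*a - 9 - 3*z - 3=-a^2 + a*(z + 7) - 3*z - 12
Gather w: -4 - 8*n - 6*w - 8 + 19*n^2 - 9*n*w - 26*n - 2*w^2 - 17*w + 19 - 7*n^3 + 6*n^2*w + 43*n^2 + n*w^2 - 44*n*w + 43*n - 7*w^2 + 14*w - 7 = -7*n^3 + 62*n^2 + 9*n + w^2*(n - 9) + w*(6*n^2 - 53*n - 9)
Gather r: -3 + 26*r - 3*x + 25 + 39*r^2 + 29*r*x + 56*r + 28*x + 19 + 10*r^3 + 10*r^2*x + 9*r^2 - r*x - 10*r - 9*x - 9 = 10*r^3 + r^2*(10*x + 48) + r*(28*x + 72) + 16*x + 32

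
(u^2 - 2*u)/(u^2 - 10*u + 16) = u/(u - 8)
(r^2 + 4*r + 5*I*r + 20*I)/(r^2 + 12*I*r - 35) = (r + 4)/(r + 7*I)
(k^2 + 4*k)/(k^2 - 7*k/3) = 3*(k + 4)/(3*k - 7)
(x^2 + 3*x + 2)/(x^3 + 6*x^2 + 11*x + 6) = 1/(x + 3)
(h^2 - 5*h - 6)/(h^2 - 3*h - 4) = (h - 6)/(h - 4)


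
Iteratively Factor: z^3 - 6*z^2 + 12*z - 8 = (z - 2)*(z^2 - 4*z + 4) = (z - 2)^2*(z - 2)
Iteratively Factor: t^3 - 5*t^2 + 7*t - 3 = (t - 1)*(t^2 - 4*t + 3) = (t - 1)^2*(t - 3)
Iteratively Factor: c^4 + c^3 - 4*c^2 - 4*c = (c + 2)*(c^3 - c^2 - 2*c) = (c + 1)*(c + 2)*(c^2 - 2*c) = c*(c + 1)*(c + 2)*(c - 2)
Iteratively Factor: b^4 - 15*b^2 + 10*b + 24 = (b - 3)*(b^3 + 3*b^2 - 6*b - 8) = (b - 3)*(b - 2)*(b^2 + 5*b + 4) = (b - 3)*(b - 2)*(b + 4)*(b + 1)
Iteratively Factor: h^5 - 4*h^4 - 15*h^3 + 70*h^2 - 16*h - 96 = (h + 1)*(h^4 - 5*h^3 - 10*h^2 + 80*h - 96) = (h - 2)*(h + 1)*(h^3 - 3*h^2 - 16*h + 48) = (h - 3)*(h - 2)*(h + 1)*(h^2 - 16) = (h - 4)*(h - 3)*(h - 2)*(h + 1)*(h + 4)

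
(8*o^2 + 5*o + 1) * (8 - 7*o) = -56*o^3 + 29*o^2 + 33*o + 8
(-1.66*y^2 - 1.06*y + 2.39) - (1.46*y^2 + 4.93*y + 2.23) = -3.12*y^2 - 5.99*y + 0.16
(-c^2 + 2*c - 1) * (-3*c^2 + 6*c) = 3*c^4 - 12*c^3 + 15*c^2 - 6*c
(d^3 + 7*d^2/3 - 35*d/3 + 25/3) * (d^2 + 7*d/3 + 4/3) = d^5 + 14*d^4/3 - 44*d^3/9 - 142*d^2/9 + 35*d/9 + 100/9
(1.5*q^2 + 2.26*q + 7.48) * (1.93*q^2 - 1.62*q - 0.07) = 2.895*q^4 + 1.9318*q^3 + 10.6702*q^2 - 12.2758*q - 0.5236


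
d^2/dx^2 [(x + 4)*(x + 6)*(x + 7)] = 6*x + 34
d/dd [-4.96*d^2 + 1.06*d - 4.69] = 1.06 - 9.92*d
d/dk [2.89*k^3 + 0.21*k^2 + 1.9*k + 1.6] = 8.67*k^2 + 0.42*k + 1.9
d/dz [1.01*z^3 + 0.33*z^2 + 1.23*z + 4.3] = 3.03*z^2 + 0.66*z + 1.23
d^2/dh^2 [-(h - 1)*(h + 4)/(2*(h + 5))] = -6/(h^3 + 15*h^2 + 75*h + 125)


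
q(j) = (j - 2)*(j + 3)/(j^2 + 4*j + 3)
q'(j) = (-2*j - 4)*(j - 2)*(j + 3)/(j^2 + 4*j + 3)^2 + (j - 2)/(j^2 + 4*j + 3) + (j + 3)/(j^2 + 4*j + 3) = 3/(j^2 + 2*j + 1)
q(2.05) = 0.02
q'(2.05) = 0.32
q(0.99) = -0.51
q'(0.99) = 0.76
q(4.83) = 0.49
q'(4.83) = 0.09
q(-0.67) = -8.09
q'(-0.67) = 27.55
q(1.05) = -0.46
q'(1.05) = 0.71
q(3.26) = 0.30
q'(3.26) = 0.17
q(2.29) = 0.09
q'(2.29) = 0.28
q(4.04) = 0.40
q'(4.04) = 0.12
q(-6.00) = 1.60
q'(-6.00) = 0.12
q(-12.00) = 1.27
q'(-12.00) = 0.02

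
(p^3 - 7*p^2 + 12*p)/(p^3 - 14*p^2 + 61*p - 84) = p/(p - 7)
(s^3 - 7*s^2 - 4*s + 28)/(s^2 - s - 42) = (s^2 - 4)/(s + 6)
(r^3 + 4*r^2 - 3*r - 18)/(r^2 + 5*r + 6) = (r^2 + r - 6)/(r + 2)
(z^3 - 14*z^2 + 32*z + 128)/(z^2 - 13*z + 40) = (z^2 - 6*z - 16)/(z - 5)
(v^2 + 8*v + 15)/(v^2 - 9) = (v + 5)/(v - 3)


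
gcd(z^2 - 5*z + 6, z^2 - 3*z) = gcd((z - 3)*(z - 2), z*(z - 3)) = z - 3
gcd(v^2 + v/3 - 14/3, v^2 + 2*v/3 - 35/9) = v + 7/3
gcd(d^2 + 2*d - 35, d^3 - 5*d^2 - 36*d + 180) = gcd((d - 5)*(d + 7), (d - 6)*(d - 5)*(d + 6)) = d - 5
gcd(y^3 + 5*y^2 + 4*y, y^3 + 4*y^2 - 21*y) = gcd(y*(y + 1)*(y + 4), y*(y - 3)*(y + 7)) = y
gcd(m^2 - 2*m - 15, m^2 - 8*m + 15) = m - 5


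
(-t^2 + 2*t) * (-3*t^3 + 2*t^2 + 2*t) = 3*t^5 - 8*t^4 + 2*t^3 + 4*t^2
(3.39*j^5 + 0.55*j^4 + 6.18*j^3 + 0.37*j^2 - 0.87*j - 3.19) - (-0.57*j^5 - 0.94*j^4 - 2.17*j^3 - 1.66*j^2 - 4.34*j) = 3.96*j^5 + 1.49*j^4 + 8.35*j^3 + 2.03*j^2 + 3.47*j - 3.19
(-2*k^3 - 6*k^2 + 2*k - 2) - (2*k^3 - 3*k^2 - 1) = -4*k^3 - 3*k^2 + 2*k - 1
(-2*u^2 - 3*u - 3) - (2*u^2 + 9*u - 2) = -4*u^2 - 12*u - 1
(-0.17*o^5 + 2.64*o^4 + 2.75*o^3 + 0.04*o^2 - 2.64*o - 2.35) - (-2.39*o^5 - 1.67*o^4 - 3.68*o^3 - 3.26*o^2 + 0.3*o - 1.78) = 2.22*o^5 + 4.31*o^4 + 6.43*o^3 + 3.3*o^2 - 2.94*o - 0.57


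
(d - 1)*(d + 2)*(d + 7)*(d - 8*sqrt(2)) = d^4 - 8*sqrt(2)*d^3 + 8*d^3 - 64*sqrt(2)*d^2 + 5*d^2 - 40*sqrt(2)*d - 14*d + 112*sqrt(2)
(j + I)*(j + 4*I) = j^2 + 5*I*j - 4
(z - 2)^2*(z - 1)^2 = z^4 - 6*z^3 + 13*z^2 - 12*z + 4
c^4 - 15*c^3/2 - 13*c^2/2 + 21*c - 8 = (c - 8)*(c - 1)*(c - 1/2)*(c + 2)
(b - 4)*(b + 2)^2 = b^3 - 12*b - 16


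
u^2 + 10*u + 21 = (u + 3)*(u + 7)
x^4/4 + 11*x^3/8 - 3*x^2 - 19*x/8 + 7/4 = (x/4 + 1/4)*(x - 2)*(x - 1/2)*(x + 7)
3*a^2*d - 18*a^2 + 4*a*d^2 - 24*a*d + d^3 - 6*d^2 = (a + d)*(3*a + d)*(d - 6)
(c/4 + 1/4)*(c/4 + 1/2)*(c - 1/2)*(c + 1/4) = c^4/16 + 11*c^3/64 + 9*c^2/128 - 7*c/128 - 1/64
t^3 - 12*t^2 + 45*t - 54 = (t - 6)*(t - 3)^2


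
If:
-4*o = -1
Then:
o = 1/4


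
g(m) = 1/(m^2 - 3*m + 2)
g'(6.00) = -0.02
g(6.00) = 0.05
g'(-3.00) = 0.02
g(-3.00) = 0.05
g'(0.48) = 3.27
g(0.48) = 1.27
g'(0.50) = 3.56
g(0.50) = 1.33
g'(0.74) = 14.16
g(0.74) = 3.05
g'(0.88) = 68.65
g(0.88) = 7.44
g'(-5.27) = 0.01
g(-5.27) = 0.02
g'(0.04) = 0.82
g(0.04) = 0.53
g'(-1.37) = 0.09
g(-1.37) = 0.13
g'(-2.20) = 0.04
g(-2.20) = 0.07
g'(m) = (3 - 2*m)/(m^2 - 3*m + 2)^2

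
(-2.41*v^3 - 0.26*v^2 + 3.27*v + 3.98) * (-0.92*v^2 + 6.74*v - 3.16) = 2.2172*v^5 - 16.0042*v^4 + 2.8548*v^3 + 19.1998*v^2 + 16.492*v - 12.5768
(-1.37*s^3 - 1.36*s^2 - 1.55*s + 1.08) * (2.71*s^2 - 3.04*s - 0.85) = -3.7127*s^5 + 0.4792*s^4 + 1.0984*s^3 + 8.7948*s^2 - 1.9657*s - 0.918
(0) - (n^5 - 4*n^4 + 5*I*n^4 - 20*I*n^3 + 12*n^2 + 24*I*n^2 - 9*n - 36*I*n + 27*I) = -n^5 + 4*n^4 - 5*I*n^4 + 20*I*n^3 - 12*n^2 - 24*I*n^2 + 9*n + 36*I*n - 27*I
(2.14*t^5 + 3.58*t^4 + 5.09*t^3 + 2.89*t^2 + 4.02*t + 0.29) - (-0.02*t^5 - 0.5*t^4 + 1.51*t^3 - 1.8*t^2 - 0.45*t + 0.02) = 2.16*t^5 + 4.08*t^4 + 3.58*t^3 + 4.69*t^2 + 4.47*t + 0.27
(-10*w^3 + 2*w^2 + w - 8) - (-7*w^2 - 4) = -10*w^3 + 9*w^2 + w - 4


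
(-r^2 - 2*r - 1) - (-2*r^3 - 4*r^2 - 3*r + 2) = 2*r^3 + 3*r^2 + r - 3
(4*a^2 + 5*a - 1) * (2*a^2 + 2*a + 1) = 8*a^4 + 18*a^3 + 12*a^2 + 3*a - 1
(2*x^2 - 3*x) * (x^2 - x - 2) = 2*x^4 - 5*x^3 - x^2 + 6*x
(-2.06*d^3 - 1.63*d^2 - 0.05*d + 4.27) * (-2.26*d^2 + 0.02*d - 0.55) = 4.6556*d^5 + 3.6426*d^4 + 1.2134*d^3 - 8.7547*d^2 + 0.1129*d - 2.3485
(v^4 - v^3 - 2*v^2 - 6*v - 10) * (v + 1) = v^5 - 3*v^3 - 8*v^2 - 16*v - 10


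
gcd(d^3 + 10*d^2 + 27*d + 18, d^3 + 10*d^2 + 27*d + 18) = d^3 + 10*d^2 + 27*d + 18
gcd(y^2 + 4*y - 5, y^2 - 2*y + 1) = y - 1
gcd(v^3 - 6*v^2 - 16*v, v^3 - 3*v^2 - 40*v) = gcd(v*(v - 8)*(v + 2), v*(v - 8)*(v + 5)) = v^2 - 8*v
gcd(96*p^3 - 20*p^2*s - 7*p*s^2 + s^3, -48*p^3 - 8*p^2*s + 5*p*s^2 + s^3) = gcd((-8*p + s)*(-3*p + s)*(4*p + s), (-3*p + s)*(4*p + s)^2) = 12*p^2 - p*s - s^2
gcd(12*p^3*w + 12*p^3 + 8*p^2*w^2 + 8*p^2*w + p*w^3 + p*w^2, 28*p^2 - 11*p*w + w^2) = 1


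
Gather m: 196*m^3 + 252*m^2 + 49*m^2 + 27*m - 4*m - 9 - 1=196*m^3 + 301*m^2 + 23*m - 10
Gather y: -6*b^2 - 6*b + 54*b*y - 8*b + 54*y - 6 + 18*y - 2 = -6*b^2 - 14*b + y*(54*b + 72) - 8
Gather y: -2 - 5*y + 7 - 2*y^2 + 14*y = -2*y^2 + 9*y + 5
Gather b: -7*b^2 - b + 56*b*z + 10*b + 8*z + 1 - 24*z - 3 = -7*b^2 + b*(56*z + 9) - 16*z - 2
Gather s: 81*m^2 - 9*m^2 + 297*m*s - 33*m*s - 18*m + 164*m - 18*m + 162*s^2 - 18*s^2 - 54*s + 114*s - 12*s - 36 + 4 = 72*m^2 + 128*m + 144*s^2 + s*(264*m + 48) - 32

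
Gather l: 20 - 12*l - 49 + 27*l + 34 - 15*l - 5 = 0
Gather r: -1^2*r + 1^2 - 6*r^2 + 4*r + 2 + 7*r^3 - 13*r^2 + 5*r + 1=7*r^3 - 19*r^2 + 8*r + 4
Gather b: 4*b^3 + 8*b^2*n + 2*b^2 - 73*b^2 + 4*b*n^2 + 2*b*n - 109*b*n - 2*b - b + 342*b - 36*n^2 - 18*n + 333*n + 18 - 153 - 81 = 4*b^3 + b^2*(8*n - 71) + b*(4*n^2 - 107*n + 339) - 36*n^2 + 315*n - 216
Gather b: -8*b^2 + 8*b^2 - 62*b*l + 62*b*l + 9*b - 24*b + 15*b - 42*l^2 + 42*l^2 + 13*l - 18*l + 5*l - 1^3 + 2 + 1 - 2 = 0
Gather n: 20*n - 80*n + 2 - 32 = -60*n - 30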